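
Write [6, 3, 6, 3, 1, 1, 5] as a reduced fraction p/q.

4889/774

Using pₖ = aₖpₖ₋₁ + pₖ₋₂ and qₖ = aₖqₖ₋₁ + qₖ₋₂:
  k=0: a=6, p=6, q=1
  k=1: a=3, p=19, q=3
  k=2: a=6, p=120, q=19
  k=3: a=3, p=379, q=60
  k=4: a=1, p=499, q=79
  k=5: a=1, p=878, q=139
  k=6: a=5, p=4889, q=774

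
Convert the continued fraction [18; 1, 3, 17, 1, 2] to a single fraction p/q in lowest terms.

Fold from the inside: start with 2/1.
  1 + 1/2 = 3/2
  17 + 2/3 = 53/3
  3 + 3/53 = 162/53
  1 + 53/162 = 215/162
  18 + 162/215 = 4032/215

4032/215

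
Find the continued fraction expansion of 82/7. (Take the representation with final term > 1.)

82 = 11·7 + 5
7 = 1·5 + 2
5 = 2·2 + 1
2 = 2·1 + 0  (stop)
So 82/7 = [11; 1, 2, 2].

[11; 1, 2, 2]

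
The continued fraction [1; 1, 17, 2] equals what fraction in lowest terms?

Fold from the inside: start with 2/1.
  17 + 1/2 = 35/2
  1 + 2/35 = 37/35
  1 + 35/37 = 72/37

72/37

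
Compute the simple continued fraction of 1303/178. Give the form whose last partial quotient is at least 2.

[7; 3, 8, 7]

1303 = 7*178 + 57
178 = 3*57 + 7
57 = 8*7 + 1
7 = 7*1 + 0  (stop)
So 1303/178 = [7; 3, 8, 7].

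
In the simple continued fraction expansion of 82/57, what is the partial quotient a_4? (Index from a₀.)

1

82 = 1·57 + 25   →  a_0 = 1
57 = 2·25 + 7   →  a_1 = 2
25 = 3·7 + 4   →  a_2 = 3
7 = 1·4 + 3   →  a_3 = 1
4 = 1·3 + 1   →  a_4 = 1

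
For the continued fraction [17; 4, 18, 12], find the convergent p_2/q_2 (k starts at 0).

Using pₖ = aₖpₖ₋₁ + pₖ₋₂, qₖ = aₖqₖ₋₁ + qₖ₋₂ (with p₋₁=1, p₋₂=0, q₋₁=0, q₋₂=1):
  k=0: a=17, p=17, q=1
  k=1: a=4, p=69, q=4
  k=2: a=18, p=1259, q=73

1259/73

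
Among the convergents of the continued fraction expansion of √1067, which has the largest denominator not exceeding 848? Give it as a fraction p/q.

√1067 = [32; 1, 1, 1, 64, …] (period length 4).
Convergents:
  p_0/q_0 = 32/1
  p_1/q_1 = 33/1
  p_2/q_2 = 65/2
  p_3/q_3 = 98/3
  p_4/q_4 = 6337/194
  p_5/q_5 = 6435/197
  p_6/q_6 = 12772/391
  p_7/q_7 = 19207/588
  p_8/q_8 = 1242020/38023
q_7 = 588 ≤ 848 < 38023 = q_8, so the answer is 19207/588.

19207/588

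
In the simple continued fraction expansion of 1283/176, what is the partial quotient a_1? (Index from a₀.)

1283 = 7·176 + 51   →  a_0 = 7
176 = 3·51 + 23   →  a_1 = 3

3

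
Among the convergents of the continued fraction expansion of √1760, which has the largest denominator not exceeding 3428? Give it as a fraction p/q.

√1760 = [41; 1, 19, 1, 82, …] (period length 4).
Convergents:
  p_0/q_0 = 41/1
  p_1/q_1 = 42/1
  p_2/q_2 = 839/20
  p_3/q_3 = 881/21
  p_4/q_4 = 73081/1742
  p_5/q_5 = 73962/1763
  p_6/q_6 = 1478359/35239
q_5 = 1763 ≤ 3428 < 35239 = q_6, so the answer is 73962/1763.

73962/1763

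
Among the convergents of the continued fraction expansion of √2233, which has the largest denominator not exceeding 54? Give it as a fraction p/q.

2410/51

√2233 = [47; 3, 1, 12, 1, 3, 94, …] (period length 6).
Convergents:
  p_0/q_0 = 47/1
  p_1/q_1 = 142/3
  p_2/q_2 = 189/4
  p_3/q_3 = 2410/51
  p_4/q_4 = 2599/55
q_3 = 51 ≤ 54 < 55 = q_4, so the answer is 2410/51.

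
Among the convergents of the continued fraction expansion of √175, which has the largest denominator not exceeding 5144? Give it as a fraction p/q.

√175 = [13; 4, 2, 1, 2, 4, 26, …] (period length 6).
Convergents:
  p_0/q_0 = 13/1
  p_1/q_1 = 53/4
  p_2/q_2 = 119/9
  p_3/q_3 = 172/13
  p_4/q_4 = 463/35
  p_5/q_5 = 2024/153
  p_6/q_6 = 53087/4013
  p_7/q_7 = 214372/16205
q_6 = 4013 ≤ 5144 < 16205 = q_7, so the answer is 53087/4013.

53087/4013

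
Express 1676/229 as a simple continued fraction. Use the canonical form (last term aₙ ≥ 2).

[7; 3, 7, 3, 3]

1676 = 7·229 + 73
229 = 3·73 + 10
73 = 7·10 + 3
10 = 3·3 + 1
3 = 3·1 + 0  (stop)
So 1676/229 = [7; 3, 7, 3, 3].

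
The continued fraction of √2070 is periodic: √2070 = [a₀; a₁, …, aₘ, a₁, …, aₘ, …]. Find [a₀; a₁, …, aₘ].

a₀ = ⌊√2070⌋ = 45.
With m₀=0, d₀=1 and mₖ₊₁ = dₖaₖ − mₖ, dₖ₊₁ = (n − mₖ₊₁²)/dₖ, aₖ₊₁ = ⌊(a₀+mₖ₊₁)/dₖ₊₁⌋:
  k=1: m=45, d=45, a=2
  k=2: m=45, d=1, a=90
d=1 and a=2a₀=90 at k=2, so the next step gives (m, d) = (45, 45) again — its k=1 value — and the period has length 2.

[45; 2, 90]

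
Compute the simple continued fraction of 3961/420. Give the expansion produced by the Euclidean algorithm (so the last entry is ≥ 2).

[9; 2, 3, 8, 3, 2]

3961 = 9·420 + 181
420 = 2·181 + 58
181 = 3·58 + 7
58 = 8·7 + 2
7 = 3·2 + 1
2 = 2·1 + 0  (stop)
So 3961/420 = [9; 2, 3, 8, 3, 2].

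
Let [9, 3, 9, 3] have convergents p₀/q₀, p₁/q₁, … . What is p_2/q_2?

261/28

Using pₖ = aₖpₖ₋₁ + pₖ₋₂, qₖ = aₖqₖ₋₁ + qₖ₋₂ (with p₋₁=1, p₋₂=0, q₋₁=0, q₋₂=1):
  k=0: a=9, p=9, q=1
  k=1: a=3, p=28, q=3
  k=2: a=9, p=261, q=28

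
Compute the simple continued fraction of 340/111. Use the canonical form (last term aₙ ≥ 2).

[3; 15, 1, 6]

340 = 3×111 + 7
111 = 15×7 + 6
7 = 1×6 + 1
6 = 6×1 + 0  (stop)
So 340/111 = [3; 15, 1, 6].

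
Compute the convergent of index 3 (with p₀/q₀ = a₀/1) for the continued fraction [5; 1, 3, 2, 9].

Using pₖ = aₖpₖ₋₁ + pₖ₋₂, qₖ = aₖqₖ₋₁ + qₖ₋₂ (with p₋₁=1, p₋₂=0, q₋₁=0, q₋₂=1):
  k=0: a=5, p=5, q=1
  k=1: a=1, p=6, q=1
  k=2: a=3, p=23, q=4
  k=3: a=2, p=52, q=9

52/9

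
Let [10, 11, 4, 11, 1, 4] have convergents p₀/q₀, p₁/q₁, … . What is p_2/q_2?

454/45

Using pₖ = aₖpₖ₋₁ + pₖ₋₂, qₖ = aₖqₖ₋₁ + qₖ₋₂ (with p₋₁=1, p₋₂=0, q₋₁=0, q₋₂=1):
  k=0: a=10, p=10, q=1
  k=1: a=11, p=111, q=11
  k=2: a=4, p=454, q=45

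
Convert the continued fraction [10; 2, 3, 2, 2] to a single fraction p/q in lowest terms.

Using pₖ = aₖpₖ₋₁ + pₖ₋₂ and qₖ = aₖqₖ₋₁ + qₖ₋₂:
  k=0: a=10, p=10, q=1
  k=1: a=2, p=21, q=2
  k=2: a=3, p=73, q=7
  k=3: a=2, p=167, q=16
  k=4: a=2, p=407, q=39

407/39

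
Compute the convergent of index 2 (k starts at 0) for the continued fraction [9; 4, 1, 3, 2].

46/5

Using pₖ = aₖpₖ₋₁ + pₖ₋₂, qₖ = aₖqₖ₋₁ + qₖ₋₂ (with p₋₁=1, p₋₂=0, q₋₁=0, q₋₂=1):
  k=0: a=9, p=9, q=1
  k=1: a=4, p=37, q=4
  k=2: a=1, p=46, q=5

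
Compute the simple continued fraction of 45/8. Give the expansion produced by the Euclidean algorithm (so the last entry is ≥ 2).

[5; 1, 1, 1, 2]

45 = 5×8 + 5
8 = 1×5 + 3
5 = 1×3 + 2
3 = 1×2 + 1
2 = 2×1 + 0  (stop)
So 45/8 = [5; 1, 1, 1, 2].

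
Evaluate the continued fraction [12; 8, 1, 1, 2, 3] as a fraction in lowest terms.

Using pₖ = aₖpₖ₋₁ + pₖ₋₂ and qₖ = aₖqₖ₋₁ + qₖ₋₂:
  k=0: a=12, p=12, q=1
  k=1: a=8, p=97, q=8
  k=2: a=1, p=109, q=9
  k=3: a=1, p=206, q=17
  k=4: a=2, p=521, q=43
  k=5: a=3, p=1769, q=146

1769/146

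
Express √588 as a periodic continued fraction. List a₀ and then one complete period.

a₀ = ⌊√588⌋ = 24.
With m₀=0, d₀=1 and mₖ₊₁ = dₖaₖ − mₖ, dₖ₊₁ = (n − mₖ₊₁²)/dₖ, aₖ₊₁ = ⌊(a₀+mₖ₊₁)/dₖ₊₁⌋:
  k=1: m=24, d=12, a=4
  k=2: m=24, d=1, a=48
d=1 and a=2a₀=48 at k=2, so the next step gives (m, d) = (24, 12) again — its k=1 value — and the period has length 2.

[24; 4, 48]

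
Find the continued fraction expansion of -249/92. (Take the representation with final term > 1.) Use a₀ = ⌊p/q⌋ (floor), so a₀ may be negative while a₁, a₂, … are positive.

-249 = -3*92 + 27
92 = 3*27 + 11
27 = 2*11 + 5
11 = 2*5 + 1
5 = 5*1 + 0  (stop)
So -249/92 = [-3; 3, 2, 2, 5].

[-3; 3, 2, 2, 5]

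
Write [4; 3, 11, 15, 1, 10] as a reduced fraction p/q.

Using pₖ = aₖpₖ₋₁ + pₖ₋₂ and qₖ = aₖqₖ₋₁ + qₖ₋₂:
  k=0: a=4, p=4, q=1
  k=1: a=3, p=13, q=3
  k=2: a=11, p=147, q=34
  k=3: a=15, p=2218, q=513
  k=4: a=1, p=2365, q=547
  k=5: a=10, p=25868, q=5983

25868/5983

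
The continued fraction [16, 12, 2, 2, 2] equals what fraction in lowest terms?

Using pₖ = aₖpₖ₋₁ + pₖ₋₂ and qₖ = aₖqₖ₋₁ + qₖ₋₂:
  k=0: a=16, p=16, q=1
  k=1: a=12, p=193, q=12
  k=2: a=2, p=402, q=25
  k=3: a=2, p=997, q=62
  k=4: a=2, p=2396, q=149

2396/149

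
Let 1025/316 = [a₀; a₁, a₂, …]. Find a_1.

1025 = 3·316 + 77   →  a_0 = 3
316 = 4·77 + 8   →  a_1 = 4

4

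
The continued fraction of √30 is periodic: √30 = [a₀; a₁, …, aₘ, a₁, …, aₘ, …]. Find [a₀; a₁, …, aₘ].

[5; 2, 10]

a₀ = ⌊√30⌋ = 5.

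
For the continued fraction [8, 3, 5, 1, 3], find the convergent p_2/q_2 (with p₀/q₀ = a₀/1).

Using pₖ = aₖpₖ₋₁ + pₖ₋₂, qₖ = aₖqₖ₋₁ + qₖ₋₂ (with p₋₁=1, p₋₂=0, q₋₁=0, q₋₂=1):
  k=0: a=8, p=8, q=1
  k=1: a=3, p=25, q=3
  k=2: a=5, p=133, q=16

133/16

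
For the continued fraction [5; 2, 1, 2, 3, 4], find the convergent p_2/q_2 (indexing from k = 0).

Using pₖ = aₖpₖ₋₁ + pₖ₋₂, qₖ = aₖqₖ₋₁ + qₖ₋₂ (with p₋₁=1, p₋₂=0, q₋₁=0, q₋₂=1):
  k=0: a=5, p=5, q=1
  k=1: a=2, p=11, q=2
  k=2: a=1, p=16, q=3

16/3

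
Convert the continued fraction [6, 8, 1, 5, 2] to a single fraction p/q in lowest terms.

Fold from the inside: start with 2/1.
  5 + 1/2 = 11/2
  1 + 2/11 = 13/11
  8 + 11/13 = 115/13
  6 + 13/115 = 703/115

703/115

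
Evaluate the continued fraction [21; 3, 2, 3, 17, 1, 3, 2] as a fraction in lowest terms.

83101/3903

Fold from the inside: start with 2/1.
  3 + 1/2 = 7/2
  1 + 2/7 = 9/7
  17 + 7/9 = 160/9
  3 + 9/160 = 489/160
  2 + 160/489 = 1138/489
  3 + 489/1138 = 3903/1138
  21 + 1138/3903 = 83101/3903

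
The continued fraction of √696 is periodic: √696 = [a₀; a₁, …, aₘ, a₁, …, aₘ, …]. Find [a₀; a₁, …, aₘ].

a₀ = ⌊√696⌋ = 26.
With m₀=0, d₀=1 and mₖ₊₁ = dₖaₖ − mₖ, dₖ₊₁ = (n − mₖ₊₁²)/dₖ, aₖ₊₁ = ⌊(a₀+mₖ₊₁)/dₖ₊₁⌋:
  k=1: m=26, d=20, a=2
  k=2: m=14, d=25, a=1
  k=3: m=11, d=23, a=1
  k=4: m=12, d=24, a=1
  k=5: m=12, d=23, a=1
  k=6: m=11, d=25, a=1
  k=7: m=14, d=20, a=2
  k=8: m=26, d=1, a=52
d=1 and a=2a₀=52 at k=8, so the next step gives (m, d) = (26, 20) again — its k=1 value — and the period has length 8.

[26; 2, 1, 1, 1, 1, 1, 2, 52]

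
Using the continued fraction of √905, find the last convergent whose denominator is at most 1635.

21690/721

√905 = [30; 12, 60, …] (period length 2).
Convergents:
  p_0/q_0 = 30/1
  p_1/q_1 = 361/12
  p_2/q_2 = 21690/721
  p_3/q_3 = 260641/8664
q_2 = 721 ≤ 1635 < 8664 = q_3, so the answer is 21690/721.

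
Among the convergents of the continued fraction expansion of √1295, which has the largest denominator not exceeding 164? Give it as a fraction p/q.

2591/72

√1295 = [35; 1, 70, …] (period length 2).
Convergents:
  p_0/q_0 = 35/1
  p_1/q_1 = 36/1
  p_2/q_2 = 2555/71
  p_3/q_3 = 2591/72
  p_4/q_4 = 183925/5111
q_3 = 72 ≤ 164 < 5111 = q_4, so the answer is 2591/72.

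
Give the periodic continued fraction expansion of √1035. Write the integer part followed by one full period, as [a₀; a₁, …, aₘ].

[32; 5, 1, 5, 64]

a₀ = ⌊√1035⌋ = 32.
With m₀=0, d₀=1 and mₖ₊₁ = dₖaₖ − mₖ, dₖ₊₁ = (n − mₖ₊₁²)/dₖ, aₖ₊₁ = ⌊(a₀+mₖ₊₁)/dₖ₊₁⌋:
  k=1: m=32, d=11, a=5
  k=2: m=23, d=46, a=1
  k=3: m=23, d=11, a=5
  k=4: m=32, d=1, a=64
d=1 and a=2a₀=64 at k=4, so the next step gives (m, d) = (32, 11) again — its k=1 value — and the period has length 4.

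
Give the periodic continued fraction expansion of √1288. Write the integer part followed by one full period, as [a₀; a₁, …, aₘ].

a₀ = ⌊√1288⌋ = 35.
With m₀=0, d₀=1 and mₖ₊₁ = dₖaₖ − mₖ, dₖ₊₁ = (n − mₖ₊₁²)/dₖ, aₖ₊₁ = ⌊(a₀+mₖ₊₁)/dₖ₊₁⌋:
  k=1: m=35, d=63, a=1
  k=2: m=28, d=8, a=7
  k=3: m=28, d=63, a=1
  k=4: m=35, d=1, a=70
d=1 and a=2a₀=70 at k=4, so the next step gives (m, d) = (35, 63) again — its k=1 value — and the period has length 4.

[35; 1, 7, 1, 70]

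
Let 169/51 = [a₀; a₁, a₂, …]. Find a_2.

169 = 3·51 + 16   →  a_0 = 3
51 = 3·16 + 3   →  a_1 = 3
16 = 5·3 + 1   →  a_2 = 5

5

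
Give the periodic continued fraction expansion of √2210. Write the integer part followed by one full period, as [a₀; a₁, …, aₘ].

[47; 94]

a₀ = ⌊√2210⌋ = 47.
With m₀=0, d₀=1 and mₖ₊₁ = dₖaₖ − mₖ, dₖ₊₁ = (n − mₖ₊₁²)/dₖ, aₖ₊₁ = ⌊(a₀+mₖ₊₁)/dₖ₊₁⌋:
  k=1: m=47, d=1, a=94
d=1 and a=2a₀=94 at k=1, so the next step gives (m, d) = (47, 1) again — its k=1 value — and the period has length 1.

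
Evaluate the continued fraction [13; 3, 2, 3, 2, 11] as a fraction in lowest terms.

8360/629

Using pₖ = aₖpₖ₋₁ + pₖ₋₂ and qₖ = aₖqₖ₋₁ + qₖ₋₂:
  k=0: a=13, p=13, q=1
  k=1: a=3, p=40, q=3
  k=2: a=2, p=93, q=7
  k=3: a=3, p=319, q=24
  k=4: a=2, p=731, q=55
  k=5: a=11, p=8360, q=629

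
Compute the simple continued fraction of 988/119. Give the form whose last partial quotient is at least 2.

988 = 8*119 + 36
119 = 3*36 + 11
36 = 3*11 + 3
11 = 3*3 + 2
3 = 1*2 + 1
2 = 2*1 + 0  (stop)
So 988/119 = [8; 3, 3, 3, 1, 2].

[8; 3, 3, 3, 1, 2]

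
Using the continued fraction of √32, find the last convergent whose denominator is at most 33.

181/32

√32 = [5; 1, 1, 1, 10, …] (period length 4).
Convergents:
  p_0/q_0 = 5/1
  p_1/q_1 = 6/1
  p_2/q_2 = 11/2
  p_3/q_3 = 17/3
  p_4/q_4 = 181/32
  p_5/q_5 = 198/35
q_4 = 32 ≤ 33 < 35 = q_5, so the answer is 181/32.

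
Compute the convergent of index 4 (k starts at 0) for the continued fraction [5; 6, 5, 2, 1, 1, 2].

Using pₖ = aₖpₖ₋₁ + pₖ₋₂, qₖ = aₖqₖ₋₁ + qₖ₋₂ (with p₋₁=1, p₋₂=0, q₋₁=0, q₋₂=1):
  k=0: a=5, p=5, q=1
  k=1: a=6, p=31, q=6
  k=2: a=5, p=160, q=31
  k=3: a=2, p=351, q=68
  k=4: a=1, p=511, q=99

511/99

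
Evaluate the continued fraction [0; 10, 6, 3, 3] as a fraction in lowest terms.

Fold from the inside: start with 3/1.
  3 + 1/3 = 10/3
  6 + 3/10 = 63/10
  10 + 10/63 = 640/63
  0 + 63/640 = 63/640

63/640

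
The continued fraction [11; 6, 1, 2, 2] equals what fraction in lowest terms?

Using pₖ = aₖpₖ₋₁ + pₖ₋₂ and qₖ = aₖqₖ₋₁ + qₖ₋₂:
  k=0: a=11, p=11, q=1
  k=1: a=6, p=67, q=6
  k=2: a=1, p=78, q=7
  k=3: a=2, p=223, q=20
  k=4: a=2, p=524, q=47

524/47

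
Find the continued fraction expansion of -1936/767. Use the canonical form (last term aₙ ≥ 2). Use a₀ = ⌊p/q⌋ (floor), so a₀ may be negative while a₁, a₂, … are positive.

-1936 = -3·767 + 365
767 = 2·365 + 37
365 = 9·37 + 32
37 = 1·32 + 5
32 = 6·5 + 2
5 = 2·2 + 1
2 = 2·1 + 0  (stop)
So -1936/767 = [-3; 2, 9, 1, 6, 2, 2].

[-3; 2, 9, 1, 6, 2, 2]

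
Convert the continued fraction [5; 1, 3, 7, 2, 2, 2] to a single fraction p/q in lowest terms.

2119/368

Fold from the inside: start with 2/1.
  2 + 1/2 = 5/2
  2 + 2/5 = 12/5
  7 + 5/12 = 89/12
  3 + 12/89 = 279/89
  1 + 89/279 = 368/279
  5 + 279/368 = 2119/368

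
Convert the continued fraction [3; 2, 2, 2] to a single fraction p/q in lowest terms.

41/12

Fold from the inside: start with 2/1.
  2 + 1/2 = 5/2
  2 + 2/5 = 12/5
  3 + 5/12 = 41/12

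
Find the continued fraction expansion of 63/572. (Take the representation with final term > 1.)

63 = 0·572 + 63
572 = 9·63 + 5
63 = 12·5 + 3
5 = 1·3 + 2
3 = 1·2 + 1
2 = 2·1 + 0  (stop)
So 63/572 = [0; 9, 12, 1, 1, 2].

[0; 9, 12, 1, 1, 2]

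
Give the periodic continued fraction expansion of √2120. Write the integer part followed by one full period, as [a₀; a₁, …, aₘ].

[46; 23, 92]

a₀ = ⌊√2120⌋ = 46.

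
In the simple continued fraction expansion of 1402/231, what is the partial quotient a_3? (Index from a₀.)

3

1402 = 6·231 + 16   →  a_0 = 6
231 = 14·16 + 7   →  a_1 = 14
16 = 2·7 + 2   →  a_2 = 2
7 = 3·2 + 1   →  a_3 = 3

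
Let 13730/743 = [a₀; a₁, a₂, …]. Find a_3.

2

13730 = 18·743 + 356   →  a_0 = 18
743 = 2·356 + 31   →  a_1 = 2
356 = 11·31 + 15   →  a_2 = 11
31 = 2·15 + 1   →  a_3 = 2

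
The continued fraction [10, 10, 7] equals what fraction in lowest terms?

717/71

Fold from the inside: start with 7/1.
  10 + 1/7 = 71/7
  10 + 7/71 = 717/71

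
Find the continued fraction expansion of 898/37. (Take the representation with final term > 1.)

898 = 24×37 + 10
37 = 3×10 + 7
10 = 1×7 + 3
7 = 2×3 + 1
3 = 3×1 + 0  (stop)
So 898/37 = [24; 3, 1, 2, 3].

[24; 3, 1, 2, 3]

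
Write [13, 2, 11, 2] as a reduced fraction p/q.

647/48

Fold from the inside: start with 2/1.
  11 + 1/2 = 23/2
  2 + 2/23 = 48/23
  13 + 23/48 = 647/48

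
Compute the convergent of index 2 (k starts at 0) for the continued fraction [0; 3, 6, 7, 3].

Using pₖ = aₖpₖ₋₁ + pₖ₋₂, qₖ = aₖqₖ₋₁ + qₖ₋₂ (with p₋₁=1, p₋₂=0, q₋₁=0, q₋₂=1):
  k=0: a=0, p=0, q=1
  k=1: a=3, p=1, q=3
  k=2: a=6, p=6, q=19

6/19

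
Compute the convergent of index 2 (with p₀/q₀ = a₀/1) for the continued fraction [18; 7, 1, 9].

Using pₖ = aₖpₖ₋₁ + pₖ₋₂, qₖ = aₖqₖ₋₁ + qₖ₋₂ (with p₋₁=1, p₋₂=0, q₋₁=0, q₋₂=1):
  k=0: a=18, p=18, q=1
  k=1: a=7, p=127, q=7
  k=2: a=1, p=145, q=8

145/8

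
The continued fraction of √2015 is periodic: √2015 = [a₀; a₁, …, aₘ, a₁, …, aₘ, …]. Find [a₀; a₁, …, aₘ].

a₀ = ⌊√2015⌋ = 44.
With m₀=0, d₀=1 and mₖ₊₁ = dₖaₖ − mₖ, dₖ₊₁ = (n − mₖ₊₁²)/dₖ, aₖ₊₁ = ⌊(a₀+mₖ₊₁)/dₖ₊₁⌋:
  k=1: m=44, d=79, a=1
  k=2: m=35, d=10, a=7
  k=3: m=35, d=79, a=1
  k=4: m=44, d=1, a=88
d=1 and a=2a₀=88 at k=4, so the next step gives (m, d) = (44, 79) again — its k=1 value — and the period has length 4.

[44; 1, 7, 1, 88]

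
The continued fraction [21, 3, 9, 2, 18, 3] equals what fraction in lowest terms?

70981/3329

Fold from the inside: start with 3/1.
  18 + 1/3 = 55/3
  2 + 3/55 = 113/55
  9 + 55/113 = 1072/113
  3 + 113/1072 = 3329/1072
  21 + 1072/3329 = 70981/3329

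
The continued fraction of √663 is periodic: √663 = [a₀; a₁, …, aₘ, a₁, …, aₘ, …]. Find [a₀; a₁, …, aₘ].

a₀ = ⌊√663⌋ = 25.

[25; 1, 2, 1, 50]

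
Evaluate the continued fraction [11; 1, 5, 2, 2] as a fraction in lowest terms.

379/32

Using pₖ = aₖpₖ₋₁ + pₖ₋₂ and qₖ = aₖqₖ₋₁ + qₖ₋₂:
  k=0: a=11, p=11, q=1
  k=1: a=1, p=12, q=1
  k=2: a=5, p=71, q=6
  k=3: a=2, p=154, q=13
  k=4: a=2, p=379, q=32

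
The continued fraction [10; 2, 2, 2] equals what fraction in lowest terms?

Using pₖ = aₖpₖ₋₁ + pₖ₋₂ and qₖ = aₖqₖ₋₁ + qₖ₋₂:
  k=0: a=10, p=10, q=1
  k=1: a=2, p=21, q=2
  k=2: a=2, p=52, q=5
  k=3: a=2, p=125, q=12

125/12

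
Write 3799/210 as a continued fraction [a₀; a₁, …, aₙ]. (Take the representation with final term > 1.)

3799 = 18×210 + 19
210 = 11×19 + 1
19 = 19×1 + 0  (stop)
So 3799/210 = [18; 11, 19].

[18; 11, 19]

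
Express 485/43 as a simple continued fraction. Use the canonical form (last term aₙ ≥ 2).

[11; 3, 1, 1, 2, 2]

485 = 11×43 + 12
43 = 3×12 + 7
12 = 1×7 + 5
7 = 1×5 + 2
5 = 2×2 + 1
2 = 2×1 + 0  (stop)
So 485/43 = [11; 3, 1, 1, 2, 2].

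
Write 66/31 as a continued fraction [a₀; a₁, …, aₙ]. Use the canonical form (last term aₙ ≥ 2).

[2; 7, 1, 3]

66 = 2*31 + 4
31 = 7*4 + 3
4 = 1*3 + 1
3 = 3*1 + 0  (stop)
So 66/31 = [2; 7, 1, 3].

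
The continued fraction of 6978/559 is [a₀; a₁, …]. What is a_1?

6978 = 12·559 + 270   →  a_0 = 12
559 = 2·270 + 19   →  a_1 = 2

2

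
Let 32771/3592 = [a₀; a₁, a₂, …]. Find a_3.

32771 = 9·3592 + 443   →  a_0 = 9
3592 = 8·443 + 48   →  a_1 = 8
443 = 9·48 + 11   →  a_2 = 9
48 = 4·11 + 4   →  a_3 = 4

4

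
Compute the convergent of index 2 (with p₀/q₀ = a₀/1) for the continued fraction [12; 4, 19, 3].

943/77

Using pₖ = aₖpₖ₋₁ + pₖ₋₂, qₖ = aₖqₖ₋₁ + qₖ₋₂ (with p₋₁=1, p₋₂=0, q₋₁=0, q₋₂=1):
  k=0: a=12, p=12, q=1
  k=1: a=4, p=49, q=4
  k=2: a=19, p=943, q=77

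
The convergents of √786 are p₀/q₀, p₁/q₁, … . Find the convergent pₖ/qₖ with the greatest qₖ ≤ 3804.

√786 = [28; 28, 56, …] (period length 2).
Convergents:
  p_0/q_0 = 28/1
  p_1/q_1 = 785/28
  p_2/q_2 = 43988/1569
  p_3/q_3 = 1232449/43960
q_2 = 1569 ≤ 3804 < 43960 = q_3, so the answer is 43988/1569.

43988/1569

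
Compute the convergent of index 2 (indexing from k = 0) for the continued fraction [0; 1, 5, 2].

Using pₖ = aₖpₖ₋₁ + pₖ₋₂, qₖ = aₖqₖ₋₁ + qₖ₋₂ (with p₋₁=1, p₋₂=0, q₋₁=0, q₋₂=1):
  k=0: a=0, p=0, q=1
  k=1: a=1, p=1, q=1
  k=2: a=5, p=5, q=6

5/6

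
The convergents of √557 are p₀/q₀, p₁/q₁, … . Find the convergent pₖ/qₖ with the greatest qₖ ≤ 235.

5499/233

√557 = [23; 1, 1, 1, 1, 46, …] (period length 5).
Convergents:
  p_0/q_0 = 23/1
  p_1/q_1 = 24/1
  p_2/q_2 = 47/2
  p_3/q_3 = 71/3
  p_4/q_4 = 118/5
  p_5/q_5 = 5499/233
  p_6/q_6 = 5617/238
q_5 = 233 ≤ 235 < 238 = q_6, so the answer is 5499/233.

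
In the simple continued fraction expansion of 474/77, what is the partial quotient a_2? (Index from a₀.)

2

474 = 6·77 + 12   →  a_0 = 6
77 = 6·12 + 5   →  a_1 = 6
12 = 2·5 + 2   →  a_2 = 2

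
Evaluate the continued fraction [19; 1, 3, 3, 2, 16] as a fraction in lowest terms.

Using pₖ = aₖpₖ₋₁ + pₖ₋₂ and qₖ = aₖqₖ₋₁ + qₖ₋₂:
  k=0: a=19, p=19, q=1
  k=1: a=1, p=20, q=1
  k=2: a=3, p=79, q=4
  k=3: a=3, p=257, q=13
  k=4: a=2, p=593, q=30
  k=5: a=16, p=9745, q=493

9745/493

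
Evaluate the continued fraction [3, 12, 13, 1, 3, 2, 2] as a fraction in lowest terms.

Fold from the inside: start with 2/1.
  2 + 1/2 = 5/2
  3 + 2/5 = 17/5
  1 + 5/17 = 22/17
  13 + 17/22 = 303/22
  12 + 22/303 = 3658/303
  3 + 303/3658 = 11277/3658

11277/3658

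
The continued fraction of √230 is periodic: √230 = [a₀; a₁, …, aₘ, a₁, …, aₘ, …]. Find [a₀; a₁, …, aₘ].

[15; 6, 30]

a₀ = ⌊√230⌋ = 15.
With m₀=0, d₀=1 and mₖ₊₁ = dₖaₖ − mₖ, dₖ₊₁ = (n − mₖ₊₁²)/dₖ, aₖ₊₁ = ⌊(a₀+mₖ₊₁)/dₖ₊₁⌋:
  k=1: m=15, d=5, a=6
  k=2: m=15, d=1, a=30
d=1 and a=2a₀=30 at k=2, so the next step gives (m, d) = (15, 5) again — its k=1 value — and the period has length 2.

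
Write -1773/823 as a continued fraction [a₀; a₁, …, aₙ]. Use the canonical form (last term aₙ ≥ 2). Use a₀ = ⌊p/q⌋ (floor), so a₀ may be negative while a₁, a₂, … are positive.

-1773 = -3*823 + 696
823 = 1*696 + 127
696 = 5*127 + 61
127 = 2*61 + 5
61 = 12*5 + 1
5 = 5*1 + 0  (stop)
So -1773/823 = [-3; 1, 5, 2, 12, 5].

[-3; 1, 5, 2, 12, 5]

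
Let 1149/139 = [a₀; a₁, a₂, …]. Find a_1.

3

1149 = 8·139 + 37   →  a_0 = 8
139 = 3·37 + 28   →  a_1 = 3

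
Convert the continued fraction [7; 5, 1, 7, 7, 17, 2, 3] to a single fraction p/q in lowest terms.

Using pₖ = aₖpₖ₋₁ + pₖ₋₂ and qₖ = aₖqₖ₋₁ + qₖ₋₂:
  k=0: a=7, p=7, q=1
  k=1: a=5, p=36, q=5
  k=2: a=1, p=43, q=6
  k=3: a=7, p=337, q=47
  k=4: a=7, p=2402, q=335
  k=5: a=17, p=41171, q=5742
  k=6: a=2, p=84744, q=11819
  k=7: a=3, p=295403, q=41199

295403/41199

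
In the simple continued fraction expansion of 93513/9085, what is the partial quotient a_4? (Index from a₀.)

3

93513 = 10·9085 + 2663   →  a_0 = 10
9085 = 3·2663 + 1096   →  a_1 = 3
2663 = 2·1096 + 471   →  a_2 = 2
1096 = 2·471 + 154   →  a_3 = 2
471 = 3·154 + 9   →  a_4 = 3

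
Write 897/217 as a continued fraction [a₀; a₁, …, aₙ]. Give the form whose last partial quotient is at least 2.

[4; 7, 2, 14]

897 = 4·217 + 29
217 = 7·29 + 14
29 = 2·14 + 1
14 = 14·1 + 0  (stop)
So 897/217 = [4; 7, 2, 14].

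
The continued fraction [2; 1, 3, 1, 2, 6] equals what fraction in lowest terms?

248/89

Using pₖ = aₖpₖ₋₁ + pₖ₋₂ and qₖ = aₖqₖ₋₁ + qₖ₋₂:
  k=0: a=2, p=2, q=1
  k=1: a=1, p=3, q=1
  k=2: a=3, p=11, q=4
  k=3: a=1, p=14, q=5
  k=4: a=2, p=39, q=14
  k=5: a=6, p=248, q=89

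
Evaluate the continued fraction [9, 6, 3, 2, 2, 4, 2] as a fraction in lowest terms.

Using pₖ = aₖpₖ₋₁ + pₖ₋₂ and qₖ = aₖqₖ₋₁ + qₖ₋₂:
  k=0: a=9, p=9, q=1
  k=1: a=6, p=55, q=6
  k=2: a=3, p=174, q=19
  k=3: a=2, p=403, q=44
  k=4: a=2, p=980, q=107
  k=5: a=4, p=4323, q=472
  k=6: a=2, p=9626, q=1051

9626/1051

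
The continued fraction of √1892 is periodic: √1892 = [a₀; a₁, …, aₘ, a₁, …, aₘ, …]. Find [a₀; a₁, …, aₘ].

a₀ = ⌊√1892⌋ = 43.
With m₀=0, d₀=1 and mₖ₊₁ = dₖaₖ − mₖ, dₖ₊₁ = (n − mₖ₊₁²)/dₖ, aₖ₊₁ = ⌊(a₀+mₖ₊₁)/dₖ₊₁⌋:
  k=1: m=43, d=43, a=2
  k=2: m=43, d=1, a=86
d=1 and a=2a₀=86 at k=2, so the next step gives (m, d) = (43, 43) again — its k=1 value — and the period has length 2.

[43; 2, 86]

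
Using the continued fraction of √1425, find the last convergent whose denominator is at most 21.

151/4

√1425 = [37; 1, 2, 1, 74, …] (period length 4).
Convergents:
  p_0/q_0 = 37/1
  p_1/q_1 = 38/1
  p_2/q_2 = 113/3
  p_3/q_3 = 151/4
  p_4/q_4 = 11287/299
q_3 = 4 ≤ 21 < 299 = q_4, so the answer is 151/4.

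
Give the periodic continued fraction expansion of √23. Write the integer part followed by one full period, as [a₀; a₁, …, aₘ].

[4; 1, 3, 1, 8]

a₀ = ⌊√23⌋ = 4.
With m₀=0, d₀=1 and mₖ₊₁ = dₖaₖ − mₖ, dₖ₊₁ = (n − mₖ₊₁²)/dₖ, aₖ₊₁ = ⌊(a₀+mₖ₊₁)/dₖ₊₁⌋:
  k=1: m=4, d=7, a=1
  k=2: m=3, d=2, a=3
  k=3: m=3, d=7, a=1
  k=4: m=4, d=1, a=8
d=1 and a=2a₀=8 at k=4, so the next step gives (m, d) = (4, 7) again — its k=1 value — and the period has length 4.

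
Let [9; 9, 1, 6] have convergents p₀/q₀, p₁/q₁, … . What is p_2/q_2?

91/10

Using pₖ = aₖpₖ₋₁ + pₖ₋₂, qₖ = aₖqₖ₋₁ + qₖ₋₂ (with p₋₁=1, p₋₂=0, q₋₁=0, q₋₂=1):
  k=0: a=9, p=9, q=1
  k=1: a=9, p=82, q=9
  k=2: a=1, p=91, q=10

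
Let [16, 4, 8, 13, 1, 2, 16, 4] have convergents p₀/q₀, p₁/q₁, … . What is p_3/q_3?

Using pₖ = aₖpₖ₋₁ + pₖ₋₂, qₖ = aₖqₖ₋₁ + qₖ₋₂ (with p₋₁=1, p₋₂=0, q₋₁=0, q₋₂=1):
  k=0: a=16, p=16, q=1
  k=1: a=4, p=65, q=4
  k=2: a=8, p=536, q=33
  k=3: a=13, p=7033, q=433

7033/433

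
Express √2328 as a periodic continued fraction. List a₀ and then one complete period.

[48; 4, 96]

a₀ = ⌊√2328⌋ = 48.
With m₀=0, d₀=1 and mₖ₊₁ = dₖaₖ − mₖ, dₖ₊₁ = (n − mₖ₊₁²)/dₖ, aₖ₊₁ = ⌊(a₀+mₖ₊₁)/dₖ₊₁⌋:
  k=1: m=48, d=24, a=4
  k=2: m=48, d=1, a=96
d=1 and a=2a₀=96 at k=2, so the next step gives (m, d) = (48, 24) again — its k=1 value — and the period has length 2.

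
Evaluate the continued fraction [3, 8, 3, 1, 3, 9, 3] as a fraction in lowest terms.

Fold from the inside: start with 3/1.
  9 + 1/3 = 28/3
  3 + 3/28 = 87/28
  1 + 28/87 = 115/87
  3 + 87/115 = 432/115
  8 + 115/432 = 3571/432
  3 + 432/3571 = 11145/3571

11145/3571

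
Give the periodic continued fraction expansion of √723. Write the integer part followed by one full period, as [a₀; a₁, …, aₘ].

[26; 1, 7, 1, 52]

a₀ = ⌊√723⌋ = 26.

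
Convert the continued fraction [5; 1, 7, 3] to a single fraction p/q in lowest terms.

147/25

Fold from the inside: start with 3/1.
  7 + 1/3 = 22/3
  1 + 3/22 = 25/22
  5 + 22/25 = 147/25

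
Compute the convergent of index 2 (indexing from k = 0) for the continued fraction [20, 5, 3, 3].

Using pₖ = aₖpₖ₋₁ + pₖ₋₂, qₖ = aₖqₖ₋₁ + qₖ₋₂ (with p₋₁=1, p₋₂=0, q₋₁=0, q₋₂=1):
  k=0: a=20, p=20, q=1
  k=1: a=5, p=101, q=5
  k=2: a=3, p=323, q=16

323/16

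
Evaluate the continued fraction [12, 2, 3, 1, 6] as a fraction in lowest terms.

Using pₖ = aₖpₖ₋₁ + pₖ₋₂ and qₖ = aₖqₖ₋₁ + qₖ₋₂:
  k=0: a=12, p=12, q=1
  k=1: a=2, p=25, q=2
  k=2: a=3, p=87, q=7
  k=3: a=1, p=112, q=9
  k=4: a=6, p=759, q=61

759/61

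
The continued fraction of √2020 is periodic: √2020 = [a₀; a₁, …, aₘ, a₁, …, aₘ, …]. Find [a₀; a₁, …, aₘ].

[44; 1, 16, 1, 88]

a₀ = ⌊√2020⌋ = 44.
With m₀=0, d₀=1 and mₖ₊₁ = dₖaₖ − mₖ, dₖ₊₁ = (n − mₖ₊₁²)/dₖ, aₖ₊₁ = ⌊(a₀+mₖ₊₁)/dₖ₊₁⌋:
  k=1: m=44, d=84, a=1
  k=2: m=40, d=5, a=16
  k=3: m=40, d=84, a=1
  k=4: m=44, d=1, a=88
d=1 and a=2a₀=88 at k=4, so the next step gives (m, d) = (44, 84) again — its k=1 value — and the period has length 4.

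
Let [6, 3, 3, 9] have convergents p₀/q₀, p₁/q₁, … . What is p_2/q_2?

63/10

Using pₖ = aₖpₖ₋₁ + pₖ₋₂, qₖ = aₖqₖ₋₁ + qₖ₋₂ (with p₋₁=1, p₋₂=0, q₋₁=0, q₋₂=1):
  k=0: a=6, p=6, q=1
  k=1: a=3, p=19, q=3
  k=2: a=3, p=63, q=10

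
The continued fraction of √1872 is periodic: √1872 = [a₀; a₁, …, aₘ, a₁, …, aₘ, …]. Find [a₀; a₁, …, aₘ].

a₀ = ⌊√1872⌋ = 43.
With m₀=0, d₀=1 and mₖ₊₁ = dₖaₖ − mₖ, dₖ₊₁ = (n − mₖ₊₁²)/dₖ, aₖ₊₁ = ⌊(a₀+mₖ₊₁)/dₖ₊₁⌋:
  k=1: m=43, d=23, a=3
  k=2: m=26, d=52, a=1
  k=3: m=26, d=23, a=3
  k=4: m=43, d=1, a=86
d=1 and a=2a₀=86 at k=4, so the next step gives (m, d) = (43, 23) again — its k=1 value — and the period has length 4.

[43; 3, 1, 3, 86]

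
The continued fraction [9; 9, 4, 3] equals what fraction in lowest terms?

1093/120

Fold from the inside: start with 3/1.
  4 + 1/3 = 13/3
  9 + 3/13 = 120/13
  9 + 13/120 = 1093/120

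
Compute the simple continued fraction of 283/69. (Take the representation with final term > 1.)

283 = 4*69 + 7
69 = 9*7 + 6
7 = 1*6 + 1
6 = 6*1 + 0  (stop)
So 283/69 = [4; 9, 1, 6].

[4; 9, 1, 6]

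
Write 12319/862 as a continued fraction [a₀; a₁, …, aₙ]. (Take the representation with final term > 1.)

12319 = 14×862 + 251
862 = 3×251 + 109
251 = 2×109 + 33
109 = 3×33 + 10
33 = 3×10 + 3
10 = 3×3 + 1
3 = 3×1 + 0  (stop)
So 12319/862 = [14; 3, 2, 3, 3, 3, 3].

[14; 3, 2, 3, 3, 3, 3]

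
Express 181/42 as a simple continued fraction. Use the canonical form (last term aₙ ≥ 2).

[4; 3, 4, 3]

181 = 4*42 + 13
42 = 3*13 + 3
13 = 4*3 + 1
3 = 3*1 + 0  (stop)
So 181/42 = [4; 3, 4, 3].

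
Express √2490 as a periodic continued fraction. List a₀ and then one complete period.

[49; 1, 8, 1, 98]

a₀ = ⌊√2490⌋ = 49.
With m₀=0, d₀=1 and mₖ₊₁ = dₖaₖ − mₖ, dₖ₊₁ = (n − mₖ₊₁²)/dₖ, aₖ₊₁ = ⌊(a₀+mₖ₊₁)/dₖ₊₁⌋:
  k=1: m=49, d=89, a=1
  k=2: m=40, d=10, a=8
  k=3: m=40, d=89, a=1
  k=4: m=49, d=1, a=98
d=1 and a=2a₀=98 at k=4, so the next step gives (m, d) = (49, 89) again — its k=1 value — and the period has length 4.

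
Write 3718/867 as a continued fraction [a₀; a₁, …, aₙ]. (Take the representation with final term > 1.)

3718 = 4*867 + 250
867 = 3*250 + 117
250 = 2*117 + 16
117 = 7*16 + 5
16 = 3*5 + 1
5 = 5*1 + 0  (stop)
So 3718/867 = [4; 3, 2, 7, 3, 5].

[4; 3, 2, 7, 3, 5]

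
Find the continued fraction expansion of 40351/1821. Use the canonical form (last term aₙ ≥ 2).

[22; 6, 3, 3, 9, 3]

40351 = 22×1821 + 289
1821 = 6×289 + 87
289 = 3×87 + 28
87 = 3×28 + 3
28 = 9×3 + 1
3 = 3×1 + 0  (stop)
So 40351/1821 = [22; 6, 3, 3, 9, 3].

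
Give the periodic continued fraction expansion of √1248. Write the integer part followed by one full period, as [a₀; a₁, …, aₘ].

a₀ = ⌊√1248⌋ = 35.
With m₀=0, d₀=1 and mₖ₊₁ = dₖaₖ − mₖ, dₖ₊₁ = (n − mₖ₊₁²)/dₖ, aₖ₊₁ = ⌊(a₀+mₖ₊₁)/dₖ₊₁⌋:
  k=1: m=35, d=23, a=3
  k=2: m=34, d=4, a=17
  k=3: m=34, d=23, a=3
  k=4: m=35, d=1, a=70
d=1 and a=2a₀=70 at k=4, so the next step gives (m, d) = (35, 23) again — its k=1 value — and the period has length 4.

[35; 3, 17, 3, 70]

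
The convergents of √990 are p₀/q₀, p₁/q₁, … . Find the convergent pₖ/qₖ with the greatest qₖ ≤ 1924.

√990 = [31; 2, 6, 2, 62, …] (period length 4).
Convergents:
  p_0/q_0 = 31/1
  p_1/q_1 = 63/2
  p_2/q_2 = 409/13
  p_3/q_3 = 881/28
  p_4/q_4 = 55031/1749
  p_5/q_5 = 110943/3526
q_4 = 1749 ≤ 1924 < 3526 = q_5, so the answer is 55031/1749.

55031/1749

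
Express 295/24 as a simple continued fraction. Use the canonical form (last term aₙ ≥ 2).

295 = 12·24 + 7
24 = 3·7 + 3
7 = 2·3 + 1
3 = 3·1 + 0  (stop)
So 295/24 = [12; 3, 2, 3].

[12; 3, 2, 3]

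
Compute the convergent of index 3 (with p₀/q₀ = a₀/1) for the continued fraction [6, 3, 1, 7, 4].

Using pₖ = aₖpₖ₋₁ + pₖ₋₂, qₖ = aₖqₖ₋₁ + qₖ₋₂ (with p₋₁=1, p₋₂=0, q₋₁=0, q₋₂=1):
  k=0: a=6, p=6, q=1
  k=1: a=3, p=19, q=3
  k=2: a=1, p=25, q=4
  k=3: a=7, p=194, q=31

194/31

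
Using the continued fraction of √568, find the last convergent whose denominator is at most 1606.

√568 = [23; 1, 4, 1, 46, …] (period length 4).
Convergents:
  p_0/q_0 = 23/1
  p_1/q_1 = 24/1
  p_2/q_2 = 119/5
  p_3/q_3 = 143/6
  p_4/q_4 = 6697/281
  p_5/q_5 = 6840/287
  p_6/q_6 = 34057/1429
  p_7/q_7 = 40897/1716
q_6 = 1429 ≤ 1606 < 1716 = q_7, so the answer is 34057/1429.

34057/1429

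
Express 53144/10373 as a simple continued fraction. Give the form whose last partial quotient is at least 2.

53144 = 5*10373 + 1279
10373 = 8*1279 + 141
1279 = 9*141 + 10
141 = 14*10 + 1
10 = 10*1 + 0  (stop)
So 53144/10373 = [5; 8, 9, 14, 10].

[5; 8, 9, 14, 10]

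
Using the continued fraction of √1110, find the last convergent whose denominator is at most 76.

1999/60

√1110 = [33; 3, 6, 3, 66, …] (period length 4).
Convergents:
  p_0/q_0 = 33/1
  p_1/q_1 = 100/3
  p_2/q_2 = 633/19
  p_3/q_3 = 1999/60
  p_4/q_4 = 132567/3979
q_3 = 60 ≤ 76 < 3979 = q_4, so the answer is 1999/60.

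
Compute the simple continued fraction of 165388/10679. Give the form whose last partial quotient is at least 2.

165388 = 15×10679 + 5203
10679 = 2×5203 + 273
5203 = 19×273 + 16
273 = 17×16 + 1
16 = 16×1 + 0  (stop)
So 165388/10679 = [15; 2, 19, 17, 16].

[15; 2, 19, 17, 16]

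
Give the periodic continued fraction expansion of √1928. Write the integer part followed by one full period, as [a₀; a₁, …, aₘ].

[43; 1, 9, 1, 86]

a₀ = ⌊√1928⌋ = 43.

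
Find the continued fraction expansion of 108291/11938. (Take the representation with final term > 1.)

108291 = 9*11938 + 849
11938 = 14*849 + 52
849 = 16*52 + 17
52 = 3*17 + 1
17 = 17*1 + 0  (stop)
So 108291/11938 = [9; 14, 16, 3, 17].

[9; 14, 16, 3, 17]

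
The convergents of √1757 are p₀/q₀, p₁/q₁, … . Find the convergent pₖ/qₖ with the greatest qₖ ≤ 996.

√1757 = [41; 1, 10, 1, 82, …] (period length 4).
Convergents:
  p_0/q_0 = 41/1
  p_1/q_1 = 42/1
  p_2/q_2 = 461/11
  p_3/q_3 = 503/12
  p_4/q_4 = 41707/995
  p_5/q_5 = 42210/1007
q_4 = 995 ≤ 996 < 1007 = q_5, so the answer is 41707/995.

41707/995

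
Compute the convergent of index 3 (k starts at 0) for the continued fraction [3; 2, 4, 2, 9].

69/20

Using pₖ = aₖpₖ₋₁ + pₖ₋₂, qₖ = aₖqₖ₋₁ + qₖ₋₂ (with p₋₁=1, p₋₂=0, q₋₁=0, q₋₂=1):
  k=0: a=3, p=3, q=1
  k=1: a=2, p=7, q=2
  k=2: a=4, p=31, q=9
  k=3: a=2, p=69, q=20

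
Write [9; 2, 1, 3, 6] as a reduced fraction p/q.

646/69

Using pₖ = aₖpₖ₋₁ + pₖ₋₂ and qₖ = aₖqₖ₋₁ + qₖ₋₂:
  k=0: a=9, p=9, q=1
  k=1: a=2, p=19, q=2
  k=2: a=1, p=28, q=3
  k=3: a=3, p=103, q=11
  k=4: a=6, p=646, q=69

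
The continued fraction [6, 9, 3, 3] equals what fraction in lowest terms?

568/93

Using pₖ = aₖpₖ₋₁ + pₖ₋₂ and qₖ = aₖqₖ₋₁ + qₖ₋₂:
  k=0: a=6, p=6, q=1
  k=1: a=9, p=55, q=9
  k=2: a=3, p=171, q=28
  k=3: a=3, p=568, q=93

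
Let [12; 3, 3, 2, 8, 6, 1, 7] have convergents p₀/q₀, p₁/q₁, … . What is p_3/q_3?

283/23

Using pₖ = aₖpₖ₋₁ + pₖ₋₂, qₖ = aₖqₖ₋₁ + qₖ₋₂ (with p₋₁=1, p₋₂=0, q₋₁=0, q₋₂=1):
  k=0: a=12, p=12, q=1
  k=1: a=3, p=37, q=3
  k=2: a=3, p=123, q=10
  k=3: a=2, p=283, q=23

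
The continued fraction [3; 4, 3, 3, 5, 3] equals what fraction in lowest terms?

Fold from the inside: start with 3/1.
  5 + 1/3 = 16/3
  3 + 3/16 = 51/16
  3 + 16/51 = 169/51
  4 + 51/169 = 727/169
  3 + 169/727 = 2350/727

2350/727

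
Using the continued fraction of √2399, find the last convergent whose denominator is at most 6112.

√2399 = [48; 1, 47, 1, 96, …] (period length 4).
Convergents:
  p_0/q_0 = 48/1
  p_1/q_1 = 49/1
  p_2/q_2 = 2351/48
  p_3/q_3 = 2400/49
  p_4/q_4 = 232751/4752
  p_5/q_5 = 235151/4801
  p_6/q_6 = 11284848/230399
q_5 = 4801 ≤ 6112 < 230399 = q_6, so the answer is 235151/4801.

235151/4801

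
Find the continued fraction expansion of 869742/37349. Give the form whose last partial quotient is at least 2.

[23; 3, 2, 16, 1, 19, 2, 7]

869742 = 23×37349 + 10715
37349 = 3×10715 + 5204
10715 = 2×5204 + 307
5204 = 16×307 + 292
307 = 1×292 + 15
292 = 19×15 + 7
15 = 2×7 + 1
7 = 7×1 + 0  (stop)
So 869742/37349 = [23; 3, 2, 16, 1, 19, 2, 7].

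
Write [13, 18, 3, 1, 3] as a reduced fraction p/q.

Using pₖ = aₖpₖ₋₁ + pₖ₋₂ and qₖ = aₖqₖ₋₁ + qₖ₋₂:
  k=0: a=13, p=13, q=1
  k=1: a=18, p=235, q=18
  k=2: a=3, p=718, q=55
  k=3: a=1, p=953, q=73
  k=4: a=3, p=3577, q=274

3577/274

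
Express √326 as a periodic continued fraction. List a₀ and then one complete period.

a₀ = ⌊√326⌋ = 18.
With m₀=0, d₀=1 and mₖ₊₁ = dₖaₖ − mₖ, dₖ₊₁ = (n − mₖ₊₁²)/dₖ, aₖ₊₁ = ⌊(a₀+mₖ₊₁)/dₖ₊₁⌋:
  k=1: m=18, d=2, a=18
  k=2: m=18, d=1, a=36
d=1 and a=2a₀=36 at k=2, so the next step gives (m, d) = (18, 2) again — its k=1 value — and the period has length 2.

[18; 18, 36]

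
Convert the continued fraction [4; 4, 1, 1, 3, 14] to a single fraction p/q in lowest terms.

Fold from the inside: start with 14/1.
  3 + 1/14 = 43/14
  1 + 14/43 = 57/43
  1 + 43/57 = 100/57
  4 + 57/100 = 457/100
  4 + 100/457 = 1928/457

1928/457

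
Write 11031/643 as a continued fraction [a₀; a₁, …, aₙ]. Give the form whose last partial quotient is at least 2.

[17; 6, 2, 3, 14]

11031 = 17·643 + 100
643 = 6·100 + 43
100 = 2·43 + 14
43 = 3·14 + 1
14 = 14·1 + 0  (stop)
So 11031/643 = [17; 6, 2, 3, 14].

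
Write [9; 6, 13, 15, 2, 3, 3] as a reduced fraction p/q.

Fold from the inside: start with 3/1.
  3 + 1/3 = 10/3
  2 + 3/10 = 23/10
  15 + 10/23 = 355/23
  13 + 23/355 = 4638/355
  6 + 355/4638 = 28183/4638
  9 + 4638/28183 = 258285/28183

258285/28183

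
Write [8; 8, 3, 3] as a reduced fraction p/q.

Using pₖ = aₖpₖ₋₁ + pₖ₋₂ and qₖ = aₖqₖ₋₁ + qₖ₋₂:
  k=0: a=8, p=8, q=1
  k=1: a=8, p=65, q=8
  k=2: a=3, p=203, q=25
  k=3: a=3, p=674, q=83

674/83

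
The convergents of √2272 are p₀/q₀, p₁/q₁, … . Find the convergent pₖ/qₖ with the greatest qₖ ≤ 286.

13537/284

√2272 = [47; 1, 1, 1, 94, …] (period length 4).
Convergents:
  p_0/q_0 = 47/1
  p_1/q_1 = 48/1
  p_2/q_2 = 95/2
  p_3/q_3 = 143/3
  p_4/q_4 = 13537/284
  p_5/q_5 = 13680/287
q_4 = 284 ≤ 286 < 287 = q_5, so the answer is 13537/284.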